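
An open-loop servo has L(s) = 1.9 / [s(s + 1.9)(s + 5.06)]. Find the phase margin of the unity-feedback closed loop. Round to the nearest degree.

82°

Gain crossover: |L(jω)| = 1 at ω ≈ 0.196 rad/sec.
∠L(j0.196) = −90° − arctan(0.196/1.9) − arctan(0.196/5.06) ≈ -98.13°
PM = 180° + (-98.13°) = 81.87°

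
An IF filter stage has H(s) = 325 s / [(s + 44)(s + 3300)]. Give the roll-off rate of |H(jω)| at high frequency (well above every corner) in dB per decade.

-20 dB/decade

With 1 zero and 2 poles, the high-frequency asymptotic slope is 20 × (1 − 2) = -20 dB/decade.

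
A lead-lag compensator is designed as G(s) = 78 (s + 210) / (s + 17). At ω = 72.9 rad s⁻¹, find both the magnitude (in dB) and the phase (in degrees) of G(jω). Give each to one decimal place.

|j72.9 + 210| = √(72.9² + 210²) = 222.3
|j72.9 + 17| = √(72.9² + 17²) = 74.86
|G(j72.9)| = 78 × 222.3 / 74.86 = 231.63
20 log₁₀(231.63) = 47.30 dB
∠(j72.9 + 210) = arctan(72.9/210) = 19.14°
∠(j72.9 + 17) = arctan(72.9/17) = 76.87°
∠G(j72.9) = 19.14° − 76.87° = -57.73°

|G| = 47.3 dB, ∠G = -57.7°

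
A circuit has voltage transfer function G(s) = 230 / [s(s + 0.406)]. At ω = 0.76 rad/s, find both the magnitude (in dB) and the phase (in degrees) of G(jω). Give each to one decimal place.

|G| = 50.9 dB, ∠G = -151.9°

|j0.76 + 0.406| = √(0.76² + 0.406²) = 0.8616
|j0.76| = 0.76
|G(j0.76)| = 230 / (0.8616 × 0.76) = 351.22
20 log₁₀(351.22) = 50.91 dB
∠(j0.76 + 0.406) = arctan(0.76/0.406) = 61.89°
∠(j0.76) = 90.00°
∠G(j0.76) = − (61.89° + 90.00°) = -151.89°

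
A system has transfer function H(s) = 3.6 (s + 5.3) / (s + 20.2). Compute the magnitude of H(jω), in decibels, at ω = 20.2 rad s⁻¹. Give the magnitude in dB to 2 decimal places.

8.40 dB

|j20.2 + 5.3| = √(20.2² + 5.3²) = 20.88
|j20.2 + 20.2| = √(20.2² + 20.2²) = 28.57
|H(j20.2)| = 3.6 × 20.88 / 28.57 = 2.6317
20 log₁₀(2.6317) = 8.405 dB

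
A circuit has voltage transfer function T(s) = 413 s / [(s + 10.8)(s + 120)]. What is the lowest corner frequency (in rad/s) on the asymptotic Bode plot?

10.8 rad/s

Break frequencies occur at each pole and zero magnitude: 10.8 rad/s, 120 rad/s.
The lowest is 10.8 rad/s.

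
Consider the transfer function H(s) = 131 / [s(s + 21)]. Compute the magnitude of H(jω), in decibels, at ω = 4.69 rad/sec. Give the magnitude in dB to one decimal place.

2.3 dB

|j4.69 + 21| = √(4.69² + 21²) = 21.52
|j4.69| = 4.69
|H(j4.69)| = 131 / (21.52 × 4.69) = 1.2981
20 log₁₀(1.2981) = 2.27 dB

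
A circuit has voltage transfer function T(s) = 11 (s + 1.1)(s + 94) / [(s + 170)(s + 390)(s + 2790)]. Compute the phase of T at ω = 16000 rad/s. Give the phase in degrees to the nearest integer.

-78 deg

∠(j16000 + 1.1) = arctan(16000/1.1) = 90.00°
∠(j16000 + 94) = arctan(16000/94) = 89.66°
∠(j16000 + 170) = arctan(16000/170) = 89.39°
∠(j16000 + 390) = arctan(16000/390) = 88.60°
∠(j16000 + 2790) = arctan(16000/2790) = 80.11°
∠T(j16000) = 90.00° + 89.66° − (89.39° + 88.60° + 80.11°) = -78.44°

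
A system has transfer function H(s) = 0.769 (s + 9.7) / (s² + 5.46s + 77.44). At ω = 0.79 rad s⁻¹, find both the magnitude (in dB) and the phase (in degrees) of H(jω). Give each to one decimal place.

|j0.79 + 9.7| = √(0.79² + 9.7²) = 9.732
|(j0.79)² + 5.46(j0.79) + 77.44| = |76.816 + j4.3134| = 76.94
|H(j0.79)| = 0.769 × 9.732 / 76.94 = 0.097274
20 log₁₀(0.097274) = -20.24 dB
∠(j0.79 + 9.7) = arctan(0.79/9.7) = 4.66°
∠[(j0.79)² + 5.46(j0.79) + 77.44] = ∠[76.816 + j4.3134] = 3.21°
∠H(j0.79) = 4.66° − 3.21° = 1.44°

|H| = -20.2 dB, ∠H = 1.4 deg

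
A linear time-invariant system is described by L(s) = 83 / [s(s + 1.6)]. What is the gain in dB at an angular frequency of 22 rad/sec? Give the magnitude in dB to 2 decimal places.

-15.34 dB

|j22 + 1.6| = √(22² + 1.6²) = 22.06
|j22| = 22
|L(j22)| = 83 / (22.06 × 22) = 0.17104
20 log₁₀(0.17104) = -15.338 dB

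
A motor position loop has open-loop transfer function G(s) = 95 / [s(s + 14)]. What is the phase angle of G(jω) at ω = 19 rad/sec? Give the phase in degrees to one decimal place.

∠(j19 + 14) = arctan(19/14) = 53.62°
∠(j19) = 90.00°
∠G(j19) = − (53.62° + 90.00°) = -143.62°

-143.6°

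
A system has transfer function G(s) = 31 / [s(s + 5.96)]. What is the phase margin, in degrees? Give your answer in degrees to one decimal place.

Gain crossover: |G(jω)| = 1 at ω ≈ 4.24 rad s⁻¹.
∠G(j4.24) = −90° − arctan(4.24/5.96) ≈ -125.42°
PM = 180° + (-125.42°) = 54.58°

54.6°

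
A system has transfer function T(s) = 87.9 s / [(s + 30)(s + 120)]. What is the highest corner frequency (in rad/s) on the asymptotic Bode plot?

Break frequencies occur at each pole and zero magnitude: 30 rad/s, 120 rad/s.
The highest is 120 rad/s.

120 rad/s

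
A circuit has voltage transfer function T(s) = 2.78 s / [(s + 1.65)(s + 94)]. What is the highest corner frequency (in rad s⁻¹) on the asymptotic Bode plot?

Break frequencies occur at each pole and zero magnitude: 1.65 rad s⁻¹, 94 rad s⁻¹.
The highest is 94 rad s⁻¹.

94 rad s⁻¹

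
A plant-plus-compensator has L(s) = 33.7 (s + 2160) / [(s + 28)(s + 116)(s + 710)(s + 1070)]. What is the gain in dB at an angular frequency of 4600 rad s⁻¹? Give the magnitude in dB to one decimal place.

-188.7 dB

|j4600 + 2160| = √(4600² + 2160²) = 5082
|j4600 + 28| = √(4600² + 28²) = 4600
|j4600 + 116| = √(4600² + 116²) = 4601
|j4600 + 710| = √(4600² + 710²) = 4654
|j4600 + 1070| = √(4600² + 1070²) = 4723
|L(j4600)| = 33.7 × 5082 / (4600 × 4601 × 4654 × 4723) = 3.6806e-10
20 log₁₀(3.6806e-10) = -188.68 dB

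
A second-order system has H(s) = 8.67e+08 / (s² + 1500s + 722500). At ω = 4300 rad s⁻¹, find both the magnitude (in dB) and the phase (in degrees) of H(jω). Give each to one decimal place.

|(j4300)² + 1500(j4300) + 722500| = |-1.7768e+07 + j6.45e+06| = 1.89e+07
|H(j4300)| = 8.67e+08 / 1.89e+07 = 45.868
20 log₁₀(45.868) = 33.23 dB
∠[(j4300)² + 1500(j4300) + 722500] = ∠[-1.7768e+07 + j6.45e+06] = 160.05°
∠H(j4300) = −160.05° = -160.05°

|H| = 33.2 dB, ∠H = -160.0°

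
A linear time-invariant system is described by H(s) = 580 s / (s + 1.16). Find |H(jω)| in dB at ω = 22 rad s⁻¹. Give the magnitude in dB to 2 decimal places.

55.26 dB

|j22| = 22
|j22 + 1.16| = √(22² + 1.16²) = 22.03
|H(j22)| = 580 × 22 / 22.03 = 579.2
20 log₁₀(579.2) = 55.257 dB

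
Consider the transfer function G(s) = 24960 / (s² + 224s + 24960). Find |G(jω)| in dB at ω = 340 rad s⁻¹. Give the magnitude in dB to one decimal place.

|(j340)² + 224(j340) + 24960| = |-90640 + j76160| = 1.184e+05
|G(j340)| = 24960 / 1.184e+05 = 0.21083
20 log₁₀(0.21083) = -13.52 dB

-13.5 dB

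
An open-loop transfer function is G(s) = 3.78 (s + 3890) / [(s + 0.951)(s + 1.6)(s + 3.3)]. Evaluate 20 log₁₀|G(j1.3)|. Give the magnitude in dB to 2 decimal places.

61.93 dB

|j1.3 + 3890| = √(1.3² + 3890²) = 3890
|j1.3 + 0.951| = √(1.3² + 0.951²) = 1.611
|j1.3 + 1.6| = √(1.3² + 1.6²) = 2.062
|j1.3 + 3.3| = √(1.3² + 3.3²) = 3.547
|G(j1.3)| = 3.78 × 3890 / (1.611 × 2.062 × 3.547) = 1248.5
20 log₁₀(1248.5) = 61.928 dB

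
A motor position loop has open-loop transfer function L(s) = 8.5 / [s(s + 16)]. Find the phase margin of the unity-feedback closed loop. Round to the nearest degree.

88°

Gain crossover: |L(jω)| = 1 at ω ≈ 0.531 rad/sec.
∠L(j0.531) = −90° − arctan(0.531/16) ≈ -91.90°
PM = 180° + (-91.90°) = 88.10°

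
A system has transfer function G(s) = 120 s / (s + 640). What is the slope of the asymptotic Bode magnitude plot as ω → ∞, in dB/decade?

With 1 zero and 1 pole, the high-frequency asymptotic slope is 20 × (1 − 1) = 0 dB/decade.

0 dB/decade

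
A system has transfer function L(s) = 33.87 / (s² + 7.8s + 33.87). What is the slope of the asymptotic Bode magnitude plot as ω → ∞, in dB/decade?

-40 dB/decade

With 0 zeros and 2 poles, the high-frequency asymptotic slope is 20 × (0 − 2) = -40 dB/decade.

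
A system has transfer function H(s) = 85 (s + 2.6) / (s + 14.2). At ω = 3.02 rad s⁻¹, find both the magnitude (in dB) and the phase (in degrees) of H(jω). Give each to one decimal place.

|H| = 27.4 dB, ∠H = 37.3 deg

|j3.02 + 2.6| = √(3.02² + 2.6²) = 3.985
|j3.02 + 14.2| = √(3.02² + 14.2²) = 14.52
|H(j3.02)| = 85 × 3.985 / 14.52 = 23.332
20 log₁₀(23.332) = 27.36 dB
∠(j3.02 + 2.6) = arctan(3.02/2.6) = 49.27°
∠(j3.02 + 14.2) = arctan(3.02/14.2) = 12.01°
∠H(j3.02) = 49.27° − 12.01° = 37.27°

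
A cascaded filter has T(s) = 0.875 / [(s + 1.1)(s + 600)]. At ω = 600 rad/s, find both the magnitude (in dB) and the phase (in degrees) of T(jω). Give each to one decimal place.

|T| = -115.3 dB, ∠T = -134.9°

|j600 + 1.1| = √(600² + 1.1²) = 600
|j600 + 600| = √(600² + 600²) = 848.5
|T(j600)| = 0.875 / (600 × 848.5) = 1.7187e-06
20 log₁₀(1.7187e-06) = -115.30 dB
∠(j600 + 1.1) = arctan(600/1.1) = 89.89°
∠(j600 + 600) = arctan(600/600) = 45.00°
∠T(j600) = − (89.89° + 45.00°) = -134.89°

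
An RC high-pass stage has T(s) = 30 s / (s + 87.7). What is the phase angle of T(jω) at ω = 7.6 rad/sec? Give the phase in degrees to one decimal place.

∠(j7.6) = 90.00°
∠(j7.6 + 87.7) = arctan(7.6/87.7) = 4.95°
∠T(j7.6) = 90.00° − 4.95° = 85.05°

85.0 deg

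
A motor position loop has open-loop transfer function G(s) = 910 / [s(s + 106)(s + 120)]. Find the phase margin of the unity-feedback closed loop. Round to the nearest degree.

90°

Gain crossover: |G(jω)| = 1 at ω ≈ 0.0715 rad s⁻¹.
∠G(j0.0715) = −90° − arctan(0.0715/106) − arctan(0.0715/120) ≈ -90.07°
PM = 180° + (-90.07°) = 89.93°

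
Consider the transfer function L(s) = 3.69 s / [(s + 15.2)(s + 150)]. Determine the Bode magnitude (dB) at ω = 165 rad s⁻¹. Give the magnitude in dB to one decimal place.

|j165| = 165
|j165 + 15.2| = √(165² + 15.2²) = 165.7
|j165 + 150| = √(165² + 150²) = 223
|L(j165)| = 3.69 × 165 / (165.7 × 223) = 0.016478
20 log₁₀(0.016478) = -35.66 dB

-35.7 dB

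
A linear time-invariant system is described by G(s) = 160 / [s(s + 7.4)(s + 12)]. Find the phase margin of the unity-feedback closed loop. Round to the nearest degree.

69°

Gain crossover: |G(jω)| = 1 at ω ≈ 1.74 rad s⁻¹.
∠G(j1.74) = −90° − arctan(1.74/7.4) − arctan(1.74/12) ≈ -111.44°
PM = 180° + (-111.44°) = 68.56°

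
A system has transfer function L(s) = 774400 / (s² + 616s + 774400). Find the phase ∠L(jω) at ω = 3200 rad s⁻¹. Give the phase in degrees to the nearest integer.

∠[(j3200)² + 616(j3200) + 774400] = ∠[-9.4656e+06 + j1.9712e+06] = 168.24°
∠L(j3200) = −168.24° = -168.24°

-168°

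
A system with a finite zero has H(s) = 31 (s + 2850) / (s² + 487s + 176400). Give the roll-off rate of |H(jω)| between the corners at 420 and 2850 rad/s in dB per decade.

In this band the factors already past their corner are: complex pole pair at ωₙ ≈ 420; net slope = -40 dB/decade.

-40 dB/decade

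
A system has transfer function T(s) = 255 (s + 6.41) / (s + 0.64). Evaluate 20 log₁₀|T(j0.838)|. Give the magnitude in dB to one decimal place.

|j0.838 + 6.41| = √(0.838² + 6.41²) = 6.465
|j0.838 + 0.64| = √(0.838² + 0.64²) = 1.054
|T(j0.838)| = 255 × 6.465 / 1.054 = 1563.4
20 log₁₀(1563.4) = 63.88 dB

63.9 dB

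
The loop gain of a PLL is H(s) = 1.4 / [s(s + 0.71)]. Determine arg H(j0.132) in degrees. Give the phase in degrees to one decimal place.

-100.5°

∠(j0.132 + 0.71) = arctan(0.132/0.71) = 10.53°
∠(j0.132) = 90.00°
∠H(j0.132) = − (10.53° + 90.00°) = -100.53°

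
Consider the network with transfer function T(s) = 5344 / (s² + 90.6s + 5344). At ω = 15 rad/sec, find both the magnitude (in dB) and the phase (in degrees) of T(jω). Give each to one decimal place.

|(j15)² + 90.6(j15) + 5344| = |5119 + j1359| = 5296
|T(j15)| = 5344 / 5296 = 1.009
20 log₁₀(1.009) = 0.08 dB
∠[(j15)² + 90.6(j15) + 5344] = ∠[5119 + j1359] = 14.87°
∠T(j15) = −14.87° = -14.87°

|T| = 0.1 dB, ∠T = -14.9°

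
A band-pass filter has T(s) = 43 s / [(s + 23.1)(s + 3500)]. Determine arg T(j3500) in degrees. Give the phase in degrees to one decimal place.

∠(j3500) = 90.00°
∠(j3500 + 23.1) = arctan(3500/23.1) = 89.62°
∠(j3500 + 3500) = arctan(3500/3500) = 45.00°
∠T(j3500) = 90.00° − (89.62° + 45.00°) = -44.62°

-44.6°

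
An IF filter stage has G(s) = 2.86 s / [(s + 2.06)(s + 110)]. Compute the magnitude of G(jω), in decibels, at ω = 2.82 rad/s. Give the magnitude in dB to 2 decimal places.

|j2.82| = 2.82
|j2.82 + 2.06| = √(2.82² + 2.06²) = 3.492
|j2.82 + 110| = √(2.82² + 110²) = 110
|G(j2.82)| = 2.86 × 2.82 / (3.492 × 110) = 0.020988
20 log₁₀(0.020988) = -33.561 dB

-33.56 dB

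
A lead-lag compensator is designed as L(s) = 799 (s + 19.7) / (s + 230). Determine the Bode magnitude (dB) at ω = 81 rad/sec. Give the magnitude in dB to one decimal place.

48.7 dB

|j81 + 19.7| = √(81² + 19.7²) = 83.36
|j81 + 230| = √(81² + 230²) = 243.8
|L(j81)| = 799 × 83.36 / 243.8 = 273.15
20 log₁₀(273.15) = 48.73 dB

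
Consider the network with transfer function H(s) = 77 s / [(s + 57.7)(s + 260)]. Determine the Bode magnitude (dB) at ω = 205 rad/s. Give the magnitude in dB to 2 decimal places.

-13.00 dB

|j205| = 205
|j205 + 57.7| = √(205² + 57.7²) = 213
|j205 + 260| = √(205² + 260²) = 331.1
|H(j205)| = 77 × 205 / (213 × 331.1) = 0.22386
20 log₁₀(0.22386) = -13.000 dB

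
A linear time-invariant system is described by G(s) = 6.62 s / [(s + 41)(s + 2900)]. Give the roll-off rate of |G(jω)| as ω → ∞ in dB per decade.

With 1 zero and 2 poles, the high-frequency asymptotic slope is 20 × (1 − 2) = -20 dB/decade.

-20 dB/decade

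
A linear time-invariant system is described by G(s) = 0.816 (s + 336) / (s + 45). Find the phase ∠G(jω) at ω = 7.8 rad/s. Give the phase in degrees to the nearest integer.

∠(j7.8 + 336) = arctan(7.8/336) = 1.33°
∠(j7.8 + 45) = arctan(7.8/45) = 9.83°
∠G(j7.8) = 1.33° − 9.83° = -8.50°

-9°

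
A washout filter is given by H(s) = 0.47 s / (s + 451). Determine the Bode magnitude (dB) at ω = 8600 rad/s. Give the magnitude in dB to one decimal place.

|j8600| = 8600
|j8600 + 451| = √(8600² + 451²) = 8612
|H(j8600)| = 0.47 × 8600 / 8612 = 0.46936
20 log₁₀(0.46936) = -6.57 dB

-6.6 dB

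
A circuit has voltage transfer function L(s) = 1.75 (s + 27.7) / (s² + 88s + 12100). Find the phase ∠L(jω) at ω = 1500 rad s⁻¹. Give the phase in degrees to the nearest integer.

∠(j1500 + 27.7) = arctan(1500/27.7) = 88.94°
∠[(j1500)² + 88(j1500) + 12100] = ∠[-2.2379e+06 + j1.32e+05] = 176.62°
∠L(j1500) = 88.94° − 176.62° = -87.68°

-88 deg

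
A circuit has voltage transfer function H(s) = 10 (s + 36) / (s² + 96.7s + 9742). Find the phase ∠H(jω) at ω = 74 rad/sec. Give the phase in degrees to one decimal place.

4.9°

∠(j74 + 36) = arctan(74/36) = 64.06°
∠[(j74)² + 96.7(j74) + 9742] = ∠[4266 + j7155.8] = 59.20°
∠H(j74) = 64.06° − 59.20° = 4.86°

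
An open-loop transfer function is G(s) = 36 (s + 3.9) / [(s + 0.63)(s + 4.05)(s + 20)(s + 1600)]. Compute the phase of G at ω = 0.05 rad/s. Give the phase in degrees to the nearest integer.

∠(j0.05 + 3.9) = arctan(0.05/3.9) = 0.73°
∠(j0.05 + 0.63) = arctan(0.05/0.63) = 4.54°
∠(j0.05 + 4.05) = arctan(0.05/4.05) = 0.71°
∠(j0.05 + 20) = arctan(0.05/20) = 0.14°
∠(j0.05 + 1600) = arctan(0.05/1600) = 0.00°
∠G(j0.05) = 0.73° − (4.54° + 0.71° + 0.14° + 0.00°) = -4.66°

-5 deg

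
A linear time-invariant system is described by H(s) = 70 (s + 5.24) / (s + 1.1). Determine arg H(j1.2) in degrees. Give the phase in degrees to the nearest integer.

-35°

∠(j1.2 + 5.24) = arctan(1.2/5.24) = 12.90°
∠(j1.2 + 1.1) = arctan(1.2/1.1) = 47.49°
∠H(j1.2) = 12.90° − 47.49° = -34.59°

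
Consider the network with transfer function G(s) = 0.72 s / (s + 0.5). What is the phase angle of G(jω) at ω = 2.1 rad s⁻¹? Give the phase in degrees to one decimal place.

∠(j2.1) = 90.00°
∠(j2.1 + 0.5) = arctan(2.1/0.5) = 76.61°
∠G(j2.1) = 90.00° − 76.61° = 13.39°

13.4°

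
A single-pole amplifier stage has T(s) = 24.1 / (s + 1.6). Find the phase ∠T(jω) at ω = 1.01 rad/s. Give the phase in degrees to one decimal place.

-32.3 deg

∠(j1.01 + 1.6) = arctan(1.01/1.6) = 32.26°
∠T(j1.01) = −32.26° = -32.26°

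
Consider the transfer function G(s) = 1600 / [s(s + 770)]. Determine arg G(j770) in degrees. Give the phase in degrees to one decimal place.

-135.0°

∠(j770 + 770) = arctan(770/770) = 45.00°
∠(j770) = 90.00°
∠G(j770) = − (45.00° + 90.00°) = -135.00°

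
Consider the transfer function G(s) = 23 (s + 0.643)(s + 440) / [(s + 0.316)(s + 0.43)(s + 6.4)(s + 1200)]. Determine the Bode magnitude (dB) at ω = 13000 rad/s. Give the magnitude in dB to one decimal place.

-137.4 dB

|j13000 + 0.643| = √(13000² + 0.643²) = 1.3e+04
|j13000 + 440| = √(13000² + 440²) = 1.301e+04
|j13000 + 0.316| = √(13000² + 0.316²) = 1.3e+04
|j13000 + 0.43| = √(13000² + 0.43²) = 1.3e+04
|j13000 + 6.4| = √(13000² + 6.4²) = 1.3e+04
|j13000 + 1200| = √(13000² + 1200²) = 1.306e+04
|G(j13000)| = 23 × 1.3e+04 × 1.301e+04 / (1.3e+04 × 1.3e+04 × 1.3e+04 × 1.306e+04) = 1.356e-07
20 log₁₀(1.356e-07) = -137.36 dB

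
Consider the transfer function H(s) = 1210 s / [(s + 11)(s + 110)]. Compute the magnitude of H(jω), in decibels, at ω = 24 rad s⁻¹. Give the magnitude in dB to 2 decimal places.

19.80 dB

|j24| = 24
|j24 + 11| = √(24² + 11²) = 26.4
|j24 + 110| = √(24² + 110²) = 112.6
|H(j24)| = 1210 × 24 / (26.4 × 112.6) = 9.7699
20 log₁₀(9.7699) = 19.798 dB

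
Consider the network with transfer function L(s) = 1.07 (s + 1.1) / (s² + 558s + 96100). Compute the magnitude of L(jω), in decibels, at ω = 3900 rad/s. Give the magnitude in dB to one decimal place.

|j3900 + 1.1| = √(3900² + 1.1²) = 3900
|(j3900)² + 558(j3900) + 96100| = |-1.5114e+07 + j2.1762e+06| = 1.527e+07
|L(j3900)| = 1.07 × 3900 / 1.527e+07 = 0.00027329
20 log₁₀(0.00027329) = -71.27 dB

-71.3 dB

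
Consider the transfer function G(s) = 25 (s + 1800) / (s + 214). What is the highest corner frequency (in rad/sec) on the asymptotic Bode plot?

1800 rad/sec

Break frequencies occur at each pole and zero magnitude: 214 rad/sec, 1800 rad/sec.
The highest is 1800 rad/sec.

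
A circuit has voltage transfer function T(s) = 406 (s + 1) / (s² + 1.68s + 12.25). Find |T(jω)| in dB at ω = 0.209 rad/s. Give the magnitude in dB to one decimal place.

|j0.209 + 1| = √(0.209² + 1²) = 1.022
|(j0.209)² + 1.68(j0.209) + 12.25| = |12.206 + j0.35112| = 12.21
|T(j0.209)| = 406 × 1.022 / 12.21 = 33.966
20 log₁₀(33.966) = 30.62 dB

30.6 dB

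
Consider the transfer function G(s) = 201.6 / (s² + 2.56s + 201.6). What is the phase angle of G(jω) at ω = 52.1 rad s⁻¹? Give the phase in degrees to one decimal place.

∠[(j52.1)² + 2.56(j52.1) + 201.6] = ∠[-2512.8 + j133.38] = 176.96°
∠G(j52.1) = −176.96° = -176.96°

-177.0°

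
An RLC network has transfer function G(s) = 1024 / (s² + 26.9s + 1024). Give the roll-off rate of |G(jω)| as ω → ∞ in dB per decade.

-40 dB/decade

With 0 zeros and 2 poles, the high-frequency asymptotic slope is 20 × (0 − 2) = -40 dB/decade.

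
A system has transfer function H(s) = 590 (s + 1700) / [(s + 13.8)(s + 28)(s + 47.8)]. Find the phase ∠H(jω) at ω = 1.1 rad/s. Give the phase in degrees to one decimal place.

-8.1°

∠(j1.1 + 1700) = arctan(1.1/1700) = 0.04°
∠(j1.1 + 13.8) = arctan(1.1/13.8) = 4.56°
∠(j1.1 + 28) = arctan(1.1/28) = 2.25°
∠(j1.1 + 47.8) = arctan(1.1/47.8) = 1.32°
∠H(j1.1) = 0.04° − (4.56° + 2.25° + 1.32°) = -8.09°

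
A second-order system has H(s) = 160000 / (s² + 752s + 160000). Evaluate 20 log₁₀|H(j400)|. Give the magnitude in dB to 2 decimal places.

-5.48 dB

|(j400)² + 752(j400) + 160000| = |0 + j3.008e+05| = 3.008e+05
|H(j400)| = 160000 / 3.008e+05 = 0.53191
20 log₁₀(0.53191) = -5.483 dB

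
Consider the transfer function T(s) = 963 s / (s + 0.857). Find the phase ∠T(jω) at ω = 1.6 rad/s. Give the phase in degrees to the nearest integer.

28°

∠(j1.6) = 90.00°
∠(j1.6 + 0.857) = arctan(1.6/0.857) = 61.83°
∠T(j1.6) = 90.00° − 61.83° = 28.17°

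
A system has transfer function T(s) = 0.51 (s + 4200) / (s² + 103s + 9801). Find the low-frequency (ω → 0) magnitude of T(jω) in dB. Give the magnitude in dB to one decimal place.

-13.2 dB

T(0) = 0.51 × 4200 / 9801 = 0.21855
20 log₁₀(0.21855) = -13.21 dB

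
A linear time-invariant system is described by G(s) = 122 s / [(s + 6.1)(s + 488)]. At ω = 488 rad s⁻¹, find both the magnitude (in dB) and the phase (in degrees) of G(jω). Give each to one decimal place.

|G| = -15.1 dB, ∠G = -44.3 deg

|j488| = 488
|j488 + 6.1| = √(488² + 6.1²) = 488
|j488 + 488| = √(488² + 488²) = 690.1
|G(j488)| = 122 × 488 / (488 × 690.1) = 0.17676
20 log₁₀(0.17676) = -15.05 dB
∠(j488) = 90.00°
∠(j488 + 6.1) = arctan(488/6.1) = 89.28°
∠(j488 + 488) = arctan(488/488) = 45.00°
∠G(j488) = 90.00° − (89.28° + 45.00°) = -44.28°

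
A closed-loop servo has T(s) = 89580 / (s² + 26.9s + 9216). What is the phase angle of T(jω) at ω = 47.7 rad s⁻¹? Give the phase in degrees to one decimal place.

-10.5°

∠[(j47.7)² + 26.9(j47.7) + 9216] = ∠[6940.7 + j1283.1] = 10.47°
∠T(j47.7) = −10.47° = -10.47°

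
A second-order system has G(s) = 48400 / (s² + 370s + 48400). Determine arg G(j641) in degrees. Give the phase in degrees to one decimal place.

-146.8 deg

∠[(j641)² + 370(j641) + 48400] = ∠[-3.6248e+05 + j2.3717e+05] = 146.80°
∠G(j641) = −146.80° = -146.80°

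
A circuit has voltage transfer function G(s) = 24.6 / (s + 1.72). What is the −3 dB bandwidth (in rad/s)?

1.72 rad/s

For a single-pole low-pass, the −3 dB point is at the pole: ω = 1.72 rad/s.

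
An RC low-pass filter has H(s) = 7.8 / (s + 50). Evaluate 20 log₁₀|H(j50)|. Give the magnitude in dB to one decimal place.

|j50 + 50| = √(50² + 50²) = 70.71
|H(j50)| = 7.8 / 70.71 = 0.11031
20 log₁₀(0.11031) = -19.15 dB

-19.1 dB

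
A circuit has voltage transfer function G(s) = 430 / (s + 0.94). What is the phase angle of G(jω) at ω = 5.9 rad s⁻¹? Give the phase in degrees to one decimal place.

∠(j5.9 + 0.94) = arctan(5.9/0.94) = 80.95°
∠G(j5.9) = −80.95° = -80.95°

-80.9°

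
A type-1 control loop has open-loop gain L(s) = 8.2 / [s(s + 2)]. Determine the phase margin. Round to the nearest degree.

38°

Gain crossover: |L(jω)| = 1 at ω ≈ 2.54 rad s⁻¹.
∠L(j2.54) = −90° − arctan(2.54/2) ≈ -141.76°
PM = 180° + (-141.76°) = 38.24°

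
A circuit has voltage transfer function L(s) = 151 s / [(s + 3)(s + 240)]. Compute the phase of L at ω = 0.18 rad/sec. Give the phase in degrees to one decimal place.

86.5°

∠(j0.18) = 90.00°
∠(j0.18 + 3) = arctan(0.18/3) = 3.43°
∠(j0.18 + 240) = arctan(0.18/240) = 0.04°
∠L(j0.18) = 90.00° − (3.43° + 0.04°) = 86.52°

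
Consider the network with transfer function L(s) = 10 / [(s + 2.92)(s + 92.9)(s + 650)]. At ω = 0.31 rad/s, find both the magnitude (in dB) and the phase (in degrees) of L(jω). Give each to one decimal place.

|j0.31 + 2.92| = √(0.31² + 2.92²) = 2.936
|j0.31 + 92.9| = √(0.31² + 92.9²) = 92.9
|j0.31 + 650| = √(0.31² + 650²) = 650
|L(j0.31)| = 10 / (2.936 × 92.9 × 650) = 5.6396e-05
20 log₁₀(5.6396e-05) = -84.97 dB
∠(j0.31 + 2.92) = arctan(0.31/2.92) = 6.06°
∠(j0.31 + 92.9) = arctan(0.31/92.9) = 0.19°
∠(j0.31 + 650) = arctan(0.31/650) = 0.03°
∠L(j0.31) = − (6.06° + 0.19° + 0.03°) = -6.28°

|L| = -85.0 dB, ∠L = -6.3 deg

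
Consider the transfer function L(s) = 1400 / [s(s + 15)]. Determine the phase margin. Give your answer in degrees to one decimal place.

Gain crossover: |L(jω)| = 1 at ω ≈ 35.9 rad/s.
∠L(j35.9) = −90° − arctan(35.9/15) ≈ -157.35°
PM = 180° + (-157.35°) = 22.65°

22.7°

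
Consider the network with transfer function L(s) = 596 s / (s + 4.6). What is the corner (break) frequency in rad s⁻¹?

4.6 rad s⁻¹

The single real pole at s = −4.6 gives a corner at ω = 4.6 rad s⁻¹.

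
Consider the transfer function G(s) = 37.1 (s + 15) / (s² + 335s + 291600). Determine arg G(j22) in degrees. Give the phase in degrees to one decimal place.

54.3°

∠(j22 + 15) = arctan(22/15) = 55.71°
∠[(j22)² + 335(j22) + 291600] = ∠[2.9112e+05 + j7370] = 1.45°
∠G(j22) = 55.71° − 1.45° = 54.26°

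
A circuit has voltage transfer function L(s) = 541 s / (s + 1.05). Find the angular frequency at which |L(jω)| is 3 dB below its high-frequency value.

For a single-pole high-pass, the −3 dB point is at the pole: ω = 1.05 rad/s.

1.05 rad/s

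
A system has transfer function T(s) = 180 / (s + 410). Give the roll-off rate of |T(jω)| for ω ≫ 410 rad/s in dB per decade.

With 0 zeros and 1 pole, the high-frequency asymptotic slope is 20 × (0 − 1) = -20 dB/decade.

-20 dB/decade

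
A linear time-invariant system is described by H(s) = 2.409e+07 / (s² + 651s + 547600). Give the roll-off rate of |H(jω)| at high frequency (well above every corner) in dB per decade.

With 0 zeros and 2 poles, the high-frequency asymptotic slope is 20 × (0 − 2) = -40 dB/decade.

-40 dB/decade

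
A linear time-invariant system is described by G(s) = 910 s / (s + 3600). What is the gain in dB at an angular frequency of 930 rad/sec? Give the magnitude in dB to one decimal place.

47.1 dB

|j930| = 930
|j930 + 3600| = √(930² + 3600²) = 3718
|G(j930)| = 910 × 930 / 3718 = 227.61
20 log₁₀(227.61) = 47.14 dB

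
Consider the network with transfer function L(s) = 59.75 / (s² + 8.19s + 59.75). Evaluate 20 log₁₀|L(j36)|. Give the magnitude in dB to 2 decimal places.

-26.56 dB

|(j36)² + 8.19(j36) + 59.75| = |-1236.2 + j294.84| = 1271
|L(j36)| = 59.75 / 1271 = 0.047013
20 log₁₀(0.047013) = -26.556 dB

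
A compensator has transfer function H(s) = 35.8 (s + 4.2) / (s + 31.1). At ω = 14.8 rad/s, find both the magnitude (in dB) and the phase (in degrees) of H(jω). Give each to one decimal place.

|j14.8 + 4.2| = √(14.8² + 4.2²) = 15.38
|j14.8 + 31.1| = √(14.8² + 31.1²) = 34.44
|H(j14.8)| = 35.8 × 15.38 / 34.44 = 15.991
20 log₁₀(15.991) = 24.08 dB
∠(j14.8 + 4.2) = arctan(14.8/4.2) = 74.16°
∠(j14.8 + 31.1) = arctan(14.8/31.1) = 25.45°
∠H(j14.8) = 74.16° − 25.45° = 48.71°

|H| = 24.1 dB, ∠H = 48.7°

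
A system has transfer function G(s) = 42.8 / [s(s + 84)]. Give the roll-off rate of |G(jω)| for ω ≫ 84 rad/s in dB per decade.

-40 dB/decade

With 0 zeros and 2 poles, the high-frequency asymptotic slope is 20 × (0 − 2) = -40 dB/decade.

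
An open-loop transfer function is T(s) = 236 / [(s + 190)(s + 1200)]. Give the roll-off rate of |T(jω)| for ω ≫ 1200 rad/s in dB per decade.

With 0 zeros and 2 poles, the high-frequency asymptotic slope is 20 × (0 − 2) = -40 dB/decade.

-40 dB/decade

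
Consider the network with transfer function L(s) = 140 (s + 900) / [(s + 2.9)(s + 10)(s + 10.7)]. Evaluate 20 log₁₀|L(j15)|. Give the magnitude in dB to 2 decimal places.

|j15 + 900| = √(15² + 900²) = 900.1
|j15 + 2.9| = √(15² + 2.9²) = 15.28
|j15 + 10| = √(15² + 10²) = 18.03
|j15 + 10.7| = √(15² + 10.7²) = 18.43
|L(j15)| = 140 × 900.1 / (15.28 × 18.03 × 18.43) = 24.832
20 log₁₀(24.832) = 27.900 dB

27.90 dB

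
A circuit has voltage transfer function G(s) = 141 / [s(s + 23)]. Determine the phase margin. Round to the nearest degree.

76°

Gain crossover: |G(jω)| = 1 at ω ≈ 5.94 rad/s.
∠G(j5.94) = −90° − arctan(5.94/23) ≈ -104.47°
PM = 180° + (-104.47°) = 75.53°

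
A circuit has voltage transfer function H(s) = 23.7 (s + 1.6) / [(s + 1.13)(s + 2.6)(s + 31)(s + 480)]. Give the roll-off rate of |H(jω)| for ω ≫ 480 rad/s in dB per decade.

-60 dB/decade

With 1 zero and 4 poles, the high-frequency asymptotic slope is 20 × (1 − 4) = -60 dB/decade.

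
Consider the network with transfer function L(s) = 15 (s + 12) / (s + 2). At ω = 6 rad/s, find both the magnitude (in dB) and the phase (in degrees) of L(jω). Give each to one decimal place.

|L| = 30.1 dB, ∠L = -45.0°

|j6 + 12| = √(6² + 12²) = 13.42
|j6 + 2| = √(6² + 2²) = 6.325
|L(j6)| = 15 × 13.42 / 6.325 = 31.82
20 log₁₀(31.82) = 30.05 dB
∠(j6 + 12) = arctan(6/12) = 26.57°
∠(j6 + 2) = arctan(6/2) = 71.57°
∠L(j6) = 26.57° − 71.57° = -45.00°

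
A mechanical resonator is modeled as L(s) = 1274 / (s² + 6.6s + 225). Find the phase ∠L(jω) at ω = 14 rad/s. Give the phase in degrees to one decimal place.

∠[(j14)² + 6.6(j14) + 225] = ∠[29 + j92.4] = 72.58°
∠L(j14) = −72.58° = -72.58°

-72.6°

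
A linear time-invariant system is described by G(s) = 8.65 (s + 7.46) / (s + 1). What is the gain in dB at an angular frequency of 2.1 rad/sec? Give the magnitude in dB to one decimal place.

29.2 dB

|j2.1 + 7.46| = √(2.1² + 7.46²) = 7.75
|j2.1 + 1| = √(2.1² + 1²) = 2.326
|G(j2.1)| = 8.65 × 7.75 / 2.326 = 28.821
20 log₁₀(28.821) = 29.19 dB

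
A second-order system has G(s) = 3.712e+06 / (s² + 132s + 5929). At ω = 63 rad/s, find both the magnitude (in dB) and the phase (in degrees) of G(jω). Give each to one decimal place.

|(j63)² + 132(j63) + 5929| = |1960 + j8316| = 8544
|G(j63)| = 3.712e+06 / 8544 = 434.46
20 log₁₀(434.46) = 52.76 dB
∠[(j63)² + 132(j63) + 5929] = ∠[1960 + j8316] = 76.74°
∠G(j63) = −76.74° = -76.74°

|G| = 52.8 dB, ∠G = -76.7°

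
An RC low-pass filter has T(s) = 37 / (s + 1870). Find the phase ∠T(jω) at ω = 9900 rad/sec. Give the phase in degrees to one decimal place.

-79.3°

∠(j9900 + 1870) = arctan(9900/1870) = 79.30°
∠T(j9900) = −79.30° = -79.30°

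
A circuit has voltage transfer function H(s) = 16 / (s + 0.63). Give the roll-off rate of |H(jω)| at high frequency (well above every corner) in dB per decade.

With 0 zeros and 1 pole, the high-frequency asymptotic slope is 20 × (0 − 1) = -20 dB/decade.

-20 dB/decade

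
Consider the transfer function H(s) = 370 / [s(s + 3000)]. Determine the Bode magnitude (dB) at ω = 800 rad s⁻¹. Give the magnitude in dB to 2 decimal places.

-76.54 dB

|j800 + 3000| = √(800² + 3000²) = 3105
|j800| = 800
|H(j800)| = 370 / (3105 × 800) = 0.00014896
20 log₁₀(0.00014896) = -76.539 dB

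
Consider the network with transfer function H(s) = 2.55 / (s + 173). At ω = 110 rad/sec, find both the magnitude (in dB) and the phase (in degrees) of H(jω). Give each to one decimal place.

|H| = -38.1 dB, ∠H = -32.4 deg

|j110 + 173| = √(110² + 173²) = 205
|H(j110)| = 2.55 / 205 = 0.012438
20 log₁₀(0.012438) = -38.10 dB
∠(j110 + 173) = arctan(110/173) = 32.45°
∠H(j110) = −32.45° = -32.45°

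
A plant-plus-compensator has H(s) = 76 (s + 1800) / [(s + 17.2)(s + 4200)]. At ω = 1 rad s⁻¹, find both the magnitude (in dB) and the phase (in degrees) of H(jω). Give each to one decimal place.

|H| = 5.5 dB, ∠H = -3.3°

|j1 + 1800| = √(1² + 1800²) = 1800
|j1 + 17.2| = √(1² + 17.2²) = 17.23
|j1 + 4200| = √(1² + 4200²) = 4200
|H(j1)| = 76 × 1800 / (17.23 × 4200) = 1.8905
20 log₁₀(1.8905) = 5.53 dB
∠(j1 + 1800) = arctan(1/1800) = 0.03°
∠(j1 + 17.2) = arctan(1/17.2) = 3.33°
∠(j1 + 4200) = arctan(1/4200) = 0.01°
∠H(j1) = 0.03° − (3.33° + 0.01°) = -3.31°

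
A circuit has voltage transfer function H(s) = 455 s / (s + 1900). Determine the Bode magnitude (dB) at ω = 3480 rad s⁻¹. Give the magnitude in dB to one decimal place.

|j3480| = 3480
|j3480 + 1900| = √(3480² + 1900²) = 3965
|H(j3480)| = 455 × 3480 / 3965 = 399.35
20 log₁₀(399.35) = 52.03 dB

52.0 dB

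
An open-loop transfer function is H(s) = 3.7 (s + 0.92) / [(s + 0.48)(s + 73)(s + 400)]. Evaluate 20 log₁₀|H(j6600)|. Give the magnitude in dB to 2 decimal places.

-141.43 dB

|j6600 + 0.92| = √(6600² + 0.92²) = 6600
|j6600 + 0.48| = √(6600² + 0.48²) = 6600
|j6600 + 73| = √(6600² + 73²) = 6600
|j6600 + 400| = √(6600² + 400²) = 6612
|H(j6600)| = 3.7 × 6600 / (6600 × 6600 × 6612) = 8.478e-08
20 log₁₀(8.478e-08) = -141.434 dB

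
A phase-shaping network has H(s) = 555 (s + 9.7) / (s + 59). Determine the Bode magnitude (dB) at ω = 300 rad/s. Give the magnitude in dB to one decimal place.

54.7 dB

|j300 + 9.7| = √(300² + 9.7²) = 300.2
|j300 + 59| = √(300² + 59²) = 305.7
|H(j300)| = 555 × 300.2 / 305.7 = 544.85
20 log₁₀(544.85) = 54.73 dB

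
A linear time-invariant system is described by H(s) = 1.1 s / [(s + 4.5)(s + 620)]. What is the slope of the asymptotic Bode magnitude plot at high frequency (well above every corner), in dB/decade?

With 1 zero and 2 poles, the high-frequency asymptotic slope is 20 × (1 − 2) = -20 dB/decade.

-20 dB/decade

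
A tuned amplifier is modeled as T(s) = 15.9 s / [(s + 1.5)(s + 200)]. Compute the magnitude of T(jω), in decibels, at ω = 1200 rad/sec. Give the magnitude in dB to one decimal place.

|j1200| = 1200
|j1200 + 1.5| = √(1200² + 1.5²) = 1200
|j1200 + 200| = √(1200² + 200²) = 1217
|T(j1200)| = 15.9 × 1200 / (1200 × 1217) = 0.01307
20 log₁₀(0.01307) = -37.67 dB

-37.7 dB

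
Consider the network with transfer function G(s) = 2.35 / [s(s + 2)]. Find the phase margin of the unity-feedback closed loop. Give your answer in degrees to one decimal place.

62.5°

Gain crossover: |G(jω)| = 1 at ω ≈ 1.04 rad/sec.
∠G(j1.04) = −90° − arctan(1.04/2) ≈ -117.52°
PM = 180° + (-117.52°) = 62.48°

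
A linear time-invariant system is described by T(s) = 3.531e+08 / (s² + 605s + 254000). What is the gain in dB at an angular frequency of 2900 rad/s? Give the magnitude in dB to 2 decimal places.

32.53 dB

|(j2900)² + 605(j2900) + 254000| = |-8.156e+06 + j1.7545e+06| = 8.343e+06
|T(j2900)| = 3.531e+08 / 8.343e+06 = 42.325
20 log₁₀(42.325) = 32.532 dB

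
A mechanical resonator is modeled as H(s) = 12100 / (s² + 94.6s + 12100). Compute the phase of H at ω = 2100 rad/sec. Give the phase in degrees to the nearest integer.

-177°

∠[(j2100)² + 94.6(j2100) + 12100] = ∠[-4.3979e+06 + j1.9866e+05] = 177.41°
∠H(j2100) = −177.41° = -177.41°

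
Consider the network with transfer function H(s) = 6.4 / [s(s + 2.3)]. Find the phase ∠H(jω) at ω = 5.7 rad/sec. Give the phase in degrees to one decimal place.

-158.0°

∠(j5.7 + 2.3) = arctan(5.7/2.3) = 68.03°
∠(j5.7) = 90.00°
∠H(j5.7) = − (68.03° + 90.00°) = -158.03°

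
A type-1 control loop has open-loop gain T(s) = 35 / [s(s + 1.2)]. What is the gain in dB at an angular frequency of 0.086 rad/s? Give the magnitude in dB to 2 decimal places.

|j0.086 + 1.2| = √(0.086² + 1.2²) = 1.203
|j0.086| = 0.086
|T(j0.086)| = 35 / (1.203 × 0.086) = 338.28
20 log₁₀(338.28) = 50.586 dB

50.59 dB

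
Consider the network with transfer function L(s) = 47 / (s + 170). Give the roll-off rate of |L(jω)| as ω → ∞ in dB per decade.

-20 dB/decade

With 0 zeros and 1 pole, the high-frequency asymptotic slope is 20 × (0 − 1) = -20 dB/decade.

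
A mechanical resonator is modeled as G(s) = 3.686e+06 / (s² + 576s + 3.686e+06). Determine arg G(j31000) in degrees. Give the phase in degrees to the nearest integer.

∠[(j31000)² + 576(j31000) + 3.686e+06] = ∠[-9.5731e+08 + j1.7856e+07] = 178.93°
∠G(j31000) = −178.93° = -178.93°

-179°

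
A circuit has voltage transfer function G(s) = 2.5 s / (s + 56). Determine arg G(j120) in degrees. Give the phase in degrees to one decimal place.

∠(j120) = 90.00°
∠(j120 + 56) = arctan(120/56) = 64.98°
∠G(j120) = 90.00° − 64.98° = 25.02°

25.0°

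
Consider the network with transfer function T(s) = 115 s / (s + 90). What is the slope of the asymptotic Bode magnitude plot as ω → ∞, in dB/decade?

With 1 zero and 1 pole, the high-frequency asymptotic slope is 20 × (1 − 1) = 0 dB/decade.

0 dB/decade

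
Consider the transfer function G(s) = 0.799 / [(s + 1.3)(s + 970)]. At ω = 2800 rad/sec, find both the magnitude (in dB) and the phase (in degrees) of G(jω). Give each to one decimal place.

|G| = -140.3 dB, ∠G = -160.9°

|j2800 + 1.3| = √(2800² + 1.3²) = 2800
|j2800 + 970| = √(2800² + 970²) = 2963
|G(j2800)| = 0.799 / (2800 × 2963) = 9.6298e-08
20 log₁₀(9.6298e-08) = -140.33 dB
∠(j2800 + 1.3) = arctan(2800/1.3) = 89.97°
∠(j2800 + 970) = arctan(2800/970) = 70.89°
∠G(j2800) = − (89.97° + 70.89°) = -160.87°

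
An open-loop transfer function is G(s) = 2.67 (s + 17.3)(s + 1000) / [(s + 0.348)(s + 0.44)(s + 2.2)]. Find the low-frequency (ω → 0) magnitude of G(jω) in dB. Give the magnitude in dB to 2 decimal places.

102.74 dB

G(0) = 2.67 × 17.3 × 1000 / (0.348 × 0.44 × 2.2) = 1.3712e+05
20 log₁₀(1.3712e+05) = 102.742 dB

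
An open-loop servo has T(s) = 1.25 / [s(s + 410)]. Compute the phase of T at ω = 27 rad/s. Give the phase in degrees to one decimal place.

-93.8 deg

∠(j27 + 410) = arctan(27/410) = 3.77°
∠(j27) = 90.00°
∠T(j27) = − (3.77° + 90.00°) = -93.77°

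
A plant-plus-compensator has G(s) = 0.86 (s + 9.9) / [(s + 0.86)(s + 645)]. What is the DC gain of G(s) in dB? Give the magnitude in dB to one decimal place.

-36.3 dB

G(0) = 0.86 × 9.9 / (0.86 × 645) = 0.015349
20 log₁₀(0.015349) = -36.28 dB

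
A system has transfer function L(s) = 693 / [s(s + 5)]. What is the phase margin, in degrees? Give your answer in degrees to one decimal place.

10.8°

Gain crossover: |L(jω)| = 1 at ω ≈ 26.1 rad s⁻¹.
∠L(j26.1) = −90° − arctan(26.1/5) ≈ -169.15°
PM = 180° + (-169.15°) = 10.85°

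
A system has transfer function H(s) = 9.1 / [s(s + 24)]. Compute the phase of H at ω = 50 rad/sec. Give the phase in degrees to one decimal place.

-154.4 deg

∠(j50 + 24) = arctan(50/24) = 64.36°
∠(j50) = 90.00°
∠H(j50) = − (64.36° + 90.00°) = -154.36°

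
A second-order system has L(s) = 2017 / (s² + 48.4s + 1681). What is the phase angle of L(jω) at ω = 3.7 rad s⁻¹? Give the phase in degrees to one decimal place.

-6.1°

∠[(j3.7)² + 48.4(j3.7) + 1681] = ∠[1667.3 + j179.08] = 6.13°
∠L(j3.7) = −6.13° = -6.13°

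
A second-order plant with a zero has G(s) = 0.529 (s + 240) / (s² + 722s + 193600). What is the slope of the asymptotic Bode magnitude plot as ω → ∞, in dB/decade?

-20 dB/decade

With 1 zero and 2 poles, the high-frequency asymptotic slope is 20 × (1 − 2) = -20 dB/decade.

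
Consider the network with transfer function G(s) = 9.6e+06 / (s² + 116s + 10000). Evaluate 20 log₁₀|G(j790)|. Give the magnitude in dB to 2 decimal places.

|(j790)² + 116(j790) + 10000| = |-6.141e+05 + j91640| = 6.209e+05
|G(j790)| = 9.6e+06 / 6.209e+05 = 15.461
20 log₁₀(15.461) = 23.785 dB

23.78 dB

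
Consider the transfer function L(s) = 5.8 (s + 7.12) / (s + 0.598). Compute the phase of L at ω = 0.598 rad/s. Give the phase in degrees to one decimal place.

∠(j0.598 + 7.12) = arctan(0.598/7.12) = 4.80°
∠(j0.598 + 0.598) = arctan(0.598/0.598) = 45.00°
∠L(j0.598) = 4.80° − 45.00° = -40.20°

-40.2°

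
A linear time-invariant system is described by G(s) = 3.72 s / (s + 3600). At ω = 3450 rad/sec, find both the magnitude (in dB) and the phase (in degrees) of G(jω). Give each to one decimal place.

|j3450| = 3450
|j3450 + 3600| = √(3450² + 3600²) = 4986
|G(j3450)| = 3.72 × 3450 / 4986 = 2.5739
20 log₁₀(2.5739) = 8.21 dB
∠(j3450) = 90.00°
∠(j3450 + 3600) = arctan(3450/3600) = 43.78°
∠G(j3450) = 90.00° − 43.78° = 46.22°

|G| = 8.2 dB, ∠G = 46.2°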